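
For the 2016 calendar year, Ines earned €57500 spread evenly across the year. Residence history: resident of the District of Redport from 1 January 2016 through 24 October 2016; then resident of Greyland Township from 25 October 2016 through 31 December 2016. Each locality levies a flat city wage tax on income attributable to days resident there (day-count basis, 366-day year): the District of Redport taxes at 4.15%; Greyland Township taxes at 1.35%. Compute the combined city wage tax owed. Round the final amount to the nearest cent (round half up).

The District of Redport, 1 January – 24 October 2016: 298 days → €57500 × 4.15% × 298/366 = €1942.9030
Greyland Township, 25 October – 31 December 2016: 68 days → €57500 × 1.35% × 68/366 = €144.2213
Total = €2087.1243

€2087.12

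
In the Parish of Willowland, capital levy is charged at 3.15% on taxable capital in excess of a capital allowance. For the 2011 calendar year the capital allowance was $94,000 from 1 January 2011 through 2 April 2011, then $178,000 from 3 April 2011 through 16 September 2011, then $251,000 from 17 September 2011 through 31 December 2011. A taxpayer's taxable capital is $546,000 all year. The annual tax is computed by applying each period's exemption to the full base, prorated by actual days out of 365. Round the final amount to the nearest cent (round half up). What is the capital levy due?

1 January – 2 April 2011: 92 days, exemption $94,000 → ($546,000 − $94,000) × 3.15% × 92/365 = $3,588.7562
3 April – 16 September 2011: 167 days, exemption $178,000 → ($546,000 − $178,000) × 3.15% × 167/365 = $5,303.7370
17 September – 31 December 2011: 106 days, exemption $251,000 → ($546,000 − $251,000) × 3.15% × 106/365 = $2,698.6438
Total = $11,591.1370

$11,591.14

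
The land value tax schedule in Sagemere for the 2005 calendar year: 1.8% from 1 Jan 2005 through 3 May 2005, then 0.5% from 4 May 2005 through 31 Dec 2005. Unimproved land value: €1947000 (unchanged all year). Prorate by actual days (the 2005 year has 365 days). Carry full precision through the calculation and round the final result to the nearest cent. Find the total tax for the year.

1 Jan – 3 May 2005: 123 days at 1.8% → €1947000 × 1.8% × 123/365 = €11810.0219
4 May – 31 Dec 2005: 242 days at 0.5% → €1947000 × 0.5% × 242/365 = €6454.4384
Total = €18264.4603

€18264.46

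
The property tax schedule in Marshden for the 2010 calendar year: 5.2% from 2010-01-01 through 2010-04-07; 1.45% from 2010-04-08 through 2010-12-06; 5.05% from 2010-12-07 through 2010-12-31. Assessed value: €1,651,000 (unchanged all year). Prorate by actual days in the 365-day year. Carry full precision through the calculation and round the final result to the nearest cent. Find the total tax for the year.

€44,463.92

2010-01-01 to 2010-04-07: 97 days at 5.2% → €1,651,000 × 5.2% × 97/365 = €22,815.4630
2010-04-08 to 2010-12-06: 243 days at 1.45% → €1,651,000 × 1.45% × 243/365 = €15,937.8041
2010-12-07 to 2010-12-31: 25 days at 5.05% → €1,651,000 × 5.05% × 25/365 = €5,710.6507
Total = €44,463.9178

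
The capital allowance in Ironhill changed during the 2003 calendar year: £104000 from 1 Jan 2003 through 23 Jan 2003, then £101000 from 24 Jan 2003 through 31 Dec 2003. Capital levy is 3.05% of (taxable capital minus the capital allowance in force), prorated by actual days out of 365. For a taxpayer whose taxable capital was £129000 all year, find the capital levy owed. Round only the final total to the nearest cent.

1 Jan – 23 Jan 2003: 23 days, exemption £104000 → (£129000 − £104000) × 3.05% × 23/365 = £48.0479
24 Jan – 31 Dec 2003: 342 days, exemption £101000 → (£129000 − £101000) × 3.05% × 342/365 = £800.1863
Total = £848.2342

£848.23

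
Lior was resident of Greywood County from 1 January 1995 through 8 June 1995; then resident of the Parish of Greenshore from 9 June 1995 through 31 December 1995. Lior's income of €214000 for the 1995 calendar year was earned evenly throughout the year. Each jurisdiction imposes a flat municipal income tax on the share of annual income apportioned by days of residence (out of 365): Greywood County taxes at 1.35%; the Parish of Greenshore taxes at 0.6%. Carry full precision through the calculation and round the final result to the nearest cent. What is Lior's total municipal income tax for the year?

€1983.16

Greywood County, 1 January – 8 June 1995: 159 days → €214000 × 1.35% × 159/365 = €1258.4959
The Parish of Greenshore, 9 June – 31 December 1995: 206 days → €214000 × 0.6% × 206/365 = €724.6685
Total = €1983.1644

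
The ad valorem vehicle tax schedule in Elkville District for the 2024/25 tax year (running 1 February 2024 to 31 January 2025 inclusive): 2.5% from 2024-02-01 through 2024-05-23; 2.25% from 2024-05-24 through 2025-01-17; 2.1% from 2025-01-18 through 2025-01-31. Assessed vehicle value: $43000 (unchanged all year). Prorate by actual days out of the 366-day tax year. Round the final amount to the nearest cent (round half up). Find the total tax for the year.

2024-02-01 to 2024-05-23: 113 days at 2.5% → $43000 × 2.5% × 113/366 = $331.8989
2024-05-24 to 2025-01-17: 239 days at 2.25% → $43000 × 2.25% × 239/366 = $631.7828
2025-01-18 to 2025-01-31: 14 days at 2.1% → $43000 × 2.1% × 14/366 = $34.5410
Total = $998.2227

$998.22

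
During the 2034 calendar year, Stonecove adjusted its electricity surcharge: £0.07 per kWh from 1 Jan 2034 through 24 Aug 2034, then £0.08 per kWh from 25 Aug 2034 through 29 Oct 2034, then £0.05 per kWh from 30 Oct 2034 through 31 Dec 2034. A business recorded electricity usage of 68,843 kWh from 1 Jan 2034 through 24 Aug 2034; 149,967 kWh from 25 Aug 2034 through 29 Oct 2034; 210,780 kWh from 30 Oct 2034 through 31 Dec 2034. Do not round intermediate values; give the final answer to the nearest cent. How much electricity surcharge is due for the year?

£27355.37

1 Jan – 24 Aug 2034: 68,843 kWh at £0.07/kWh → £4819.01
25 Aug – 29 Oct 2034: 149,967 kWh at £0.08/kWh → £11997.36
30 Oct – 31 Dec 2034: 210,780 kWh at £0.05/kWh → £10539.00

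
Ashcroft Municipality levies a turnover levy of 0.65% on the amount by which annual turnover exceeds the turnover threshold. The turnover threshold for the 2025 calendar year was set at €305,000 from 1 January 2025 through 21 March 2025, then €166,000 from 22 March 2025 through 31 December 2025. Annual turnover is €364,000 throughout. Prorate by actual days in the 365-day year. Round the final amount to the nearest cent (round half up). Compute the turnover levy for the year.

1 January – 21 March 2025: 80 days, exemption €305,000 → (€364,000 − €305,000) × 0.65% × 80/365 = €84.0548
22 March – 31 December 2025: 285 days, exemption €166,000 → (€364,000 − €166,000) × 0.65% × 285/365 = €1,004.9178
Total = €1,088.9726

€1,088.97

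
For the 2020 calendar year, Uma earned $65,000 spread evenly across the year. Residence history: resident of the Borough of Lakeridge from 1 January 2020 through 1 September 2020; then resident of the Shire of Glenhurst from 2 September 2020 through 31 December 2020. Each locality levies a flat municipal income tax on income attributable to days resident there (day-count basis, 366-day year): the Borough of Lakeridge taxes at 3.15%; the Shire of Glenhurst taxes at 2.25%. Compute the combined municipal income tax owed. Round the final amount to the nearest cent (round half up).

$1,854.10

The Borough of Lakeridge, 1 January – 1 September 2020: 245 days → $65,000 × 3.15% × 245/366 = $1,370.5943
The Shire of Glenhurst, 2 September – 31 December 2020: 121 days → $65,000 × 2.25% × 121/366 = $483.5041
Total = $1,854.0984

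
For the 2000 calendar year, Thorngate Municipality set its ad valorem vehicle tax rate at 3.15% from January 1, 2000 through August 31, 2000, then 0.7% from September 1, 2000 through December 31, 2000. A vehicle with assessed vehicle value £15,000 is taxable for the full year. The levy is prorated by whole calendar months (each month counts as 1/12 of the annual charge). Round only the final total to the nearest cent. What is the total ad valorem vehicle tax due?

£350.00

January 1 – August 31, 2000: 8 months at 3.15% → £15,000 × 3.15% × 8/12 = £315.0000
September 1 – December 31, 2000: 4 months at 0.7% → £15,000 × 0.7% × 4/12 = £35.0000
Total = £350.0000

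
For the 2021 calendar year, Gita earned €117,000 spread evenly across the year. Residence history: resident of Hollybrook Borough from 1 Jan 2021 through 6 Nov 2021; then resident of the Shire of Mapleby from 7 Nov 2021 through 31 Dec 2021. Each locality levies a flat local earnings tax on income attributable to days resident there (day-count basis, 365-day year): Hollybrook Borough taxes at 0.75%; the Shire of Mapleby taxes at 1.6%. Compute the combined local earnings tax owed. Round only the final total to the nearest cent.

Hollybrook Borough, 1 Jan – 6 Nov 2021: 310 days → €117,000 × 0.75% × 310/365 = €745.2740
The Shire of Mapleby, 7 Nov – 31 Dec 2021: 55 days → €117,000 × 1.6% × 55/365 = €282.0822
Total = €1,027.3562

€1,027.36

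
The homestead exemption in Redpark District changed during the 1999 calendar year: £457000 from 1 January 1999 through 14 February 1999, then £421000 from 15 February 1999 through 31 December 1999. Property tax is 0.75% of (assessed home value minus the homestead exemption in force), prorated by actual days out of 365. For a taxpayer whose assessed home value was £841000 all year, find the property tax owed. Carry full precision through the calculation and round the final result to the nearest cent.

1 January – 14 February 1999: 45 days, exemption £457000 → (£841000 − £457000) × 0.75% × 45/365 = £355.0685
15 February – 31 December 1999: 320 days, exemption £421000 → (£841000 − £421000) × 0.75% × 320/365 = £2761.6438
Total = £3116.7123

£3116.71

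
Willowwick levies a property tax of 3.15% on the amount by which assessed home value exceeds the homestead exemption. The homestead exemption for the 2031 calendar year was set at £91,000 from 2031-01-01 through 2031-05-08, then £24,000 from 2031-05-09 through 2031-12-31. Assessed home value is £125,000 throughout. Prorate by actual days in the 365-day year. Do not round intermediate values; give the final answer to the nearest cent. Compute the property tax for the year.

£2,441.38

2031-01-01 to 2031-05-08: 128 days, exemption £91,000 → (£125,000 − £91,000) × 3.15% × 128/365 = £375.5836
2031-05-09 to 2031-12-31: 237 days, exemption £24,000 → (£125,000 − £24,000) × 3.15% × 237/365 = £2,065.7959
Total = £2,441.3795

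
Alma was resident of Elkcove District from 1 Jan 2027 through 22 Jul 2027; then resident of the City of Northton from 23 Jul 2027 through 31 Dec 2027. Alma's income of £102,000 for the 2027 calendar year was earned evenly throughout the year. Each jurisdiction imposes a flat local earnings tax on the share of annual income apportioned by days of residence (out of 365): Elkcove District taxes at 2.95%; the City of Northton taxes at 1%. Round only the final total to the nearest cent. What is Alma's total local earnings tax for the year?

£2,126.21

Elkcove District, 1 Jan – 22 Jul 2027: 203 days → £102,000 × 2.95% × 203/365 = £1,673.4986
The City of Northton, 23 Jul – 31 Dec 2027: 162 days → £102,000 × 1% × 162/365 = £452.7123
Total = £2,126.2110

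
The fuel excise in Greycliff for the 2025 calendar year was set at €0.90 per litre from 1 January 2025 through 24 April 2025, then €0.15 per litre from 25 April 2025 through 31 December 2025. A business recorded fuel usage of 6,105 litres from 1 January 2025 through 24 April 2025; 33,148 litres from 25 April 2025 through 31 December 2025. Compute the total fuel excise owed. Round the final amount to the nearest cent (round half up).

€10466.70

1 January – 24 April 2025: 6,105 litres at €0.90/litre → €5494.50
25 April – 31 December 2025: 33,148 litres at €0.15/litre → €4972.20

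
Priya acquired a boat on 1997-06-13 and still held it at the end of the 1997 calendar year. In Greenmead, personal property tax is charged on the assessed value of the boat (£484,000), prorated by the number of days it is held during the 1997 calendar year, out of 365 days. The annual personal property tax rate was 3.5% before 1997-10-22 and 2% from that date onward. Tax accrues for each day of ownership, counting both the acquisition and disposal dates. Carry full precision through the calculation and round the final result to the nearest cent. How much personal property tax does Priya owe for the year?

1997-06-13 to 1997-10-21: 131 days at 3.5% → £484,000 × 3.5% × 131/365 = £6,079.8356
1997-10-22 to 1997-12-31: 71 days at 2% → £484,000 × 2% × 71/365 = £1,882.9589
Total = £7,962.7945

£7,962.79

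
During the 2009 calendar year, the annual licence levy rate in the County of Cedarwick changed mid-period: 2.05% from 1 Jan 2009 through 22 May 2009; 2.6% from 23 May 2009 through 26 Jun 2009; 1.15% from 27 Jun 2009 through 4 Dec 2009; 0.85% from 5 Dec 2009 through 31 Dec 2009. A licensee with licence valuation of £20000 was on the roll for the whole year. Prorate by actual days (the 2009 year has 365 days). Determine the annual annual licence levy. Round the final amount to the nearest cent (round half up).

1 Jan – 22 May 2009: 142 days at 2.05% → £20000 × 2.05% × 142/365 = £159.5068
23 May – 26 Jun 2009: 35 days at 2.6% → £20000 × 2.6% × 35/365 = £49.8630
27 Jun – 4 Dec 2009: 161 days at 1.15% → £20000 × 1.15% × 161/365 = £101.4521
5 Dec – 31 Dec 2009: 27 days at 0.85% → £20000 × 0.85% × 27/365 = £12.5753
Total = £323.3973

£323.40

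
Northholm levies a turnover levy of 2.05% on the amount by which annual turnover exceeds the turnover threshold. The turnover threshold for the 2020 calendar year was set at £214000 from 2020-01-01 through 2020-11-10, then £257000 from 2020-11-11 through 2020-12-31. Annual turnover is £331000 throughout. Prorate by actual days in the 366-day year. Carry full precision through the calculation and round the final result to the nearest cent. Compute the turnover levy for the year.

£2275.67

2020-01-01 to 2020-11-10: 315 days, exemption £214000 → (£331000 − £214000) × 2.05% × 315/366 = £2064.2828
2020-11-11 to 2020-12-31: 51 days, exemption £257000 → (£331000 − £257000) × 2.05% × 51/366 = £211.3852
Total = £2275.6680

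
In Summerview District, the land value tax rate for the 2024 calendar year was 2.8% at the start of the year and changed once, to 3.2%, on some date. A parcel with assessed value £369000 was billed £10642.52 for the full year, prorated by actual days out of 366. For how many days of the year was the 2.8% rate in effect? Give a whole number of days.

289 days

Let d = days at the first rate; then 366 − d days at the second rate.
£369000 × [2.8%·d + 3.2%·(366−d)] / 366 = £10642.52
Solving gives d = 289, so the new rate took effect on October 16, 2024.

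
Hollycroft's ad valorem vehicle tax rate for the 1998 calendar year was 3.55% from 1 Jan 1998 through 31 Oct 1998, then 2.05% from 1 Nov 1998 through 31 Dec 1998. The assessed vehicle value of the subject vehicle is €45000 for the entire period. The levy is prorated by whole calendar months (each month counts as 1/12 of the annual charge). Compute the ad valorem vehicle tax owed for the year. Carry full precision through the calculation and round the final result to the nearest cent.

1 Jan – 31 Oct 1998: 10 months at 3.55% → €45000 × 3.55% × 10/12 = €1331.2500
1 Nov – 31 Dec 1998: 2 months at 2.05% → €45000 × 2.05% × 2/12 = €153.7500
Total = €1485.0000

€1485.00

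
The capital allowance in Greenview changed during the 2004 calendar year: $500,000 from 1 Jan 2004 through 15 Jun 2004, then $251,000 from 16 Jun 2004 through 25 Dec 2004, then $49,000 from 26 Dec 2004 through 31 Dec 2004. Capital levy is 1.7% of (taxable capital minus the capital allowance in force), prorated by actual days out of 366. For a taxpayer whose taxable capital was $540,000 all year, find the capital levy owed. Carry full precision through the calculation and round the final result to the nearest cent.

1 Jan – 15 Jun 2004: 167 days, exemption $500,000 → ($540,000 − $500,000) × 1.7% × 167/366 = $310.2732
16 Jun – 25 Dec 2004: 193 days, exemption $251,000 → ($540,000 − $251,000) × 1.7% × 193/366 = $2,590.7350
26 Dec – 31 Dec 2004: 6 days, exemption $49,000 → ($540,000 − $49,000) × 1.7% × 6/366 = $136.8361
Total = $3,037.8443

$3,037.84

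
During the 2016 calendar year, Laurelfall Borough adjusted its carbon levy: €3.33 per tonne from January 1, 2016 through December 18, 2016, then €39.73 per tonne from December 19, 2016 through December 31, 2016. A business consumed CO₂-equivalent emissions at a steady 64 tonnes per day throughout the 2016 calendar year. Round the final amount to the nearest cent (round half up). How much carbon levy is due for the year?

€108,286.72

January 1 – December 18, 2016: 353 days × 64 tonnes/day = 22,592 tonnes at €3.33/tonne → €75,231.36
December 19 – December 31, 2016: 13 days × 64 tonnes/day = 832 tonnes at €39.73/tonne → €33,055.36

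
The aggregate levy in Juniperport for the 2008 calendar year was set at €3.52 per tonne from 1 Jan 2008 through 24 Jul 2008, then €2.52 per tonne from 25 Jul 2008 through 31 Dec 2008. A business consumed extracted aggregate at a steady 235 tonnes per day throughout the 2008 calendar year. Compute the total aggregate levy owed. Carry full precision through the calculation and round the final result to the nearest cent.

1 Jan – 24 Jul 2008: 206 days × 235 tonnes/day = 48,410 tonnes at €3.52/tonne → €170,403.20
25 Jul – 31 Dec 2008: 160 days × 235 tonnes/day = 37,600 tonnes at €2.52/tonne → €94,752.00

€265,155.20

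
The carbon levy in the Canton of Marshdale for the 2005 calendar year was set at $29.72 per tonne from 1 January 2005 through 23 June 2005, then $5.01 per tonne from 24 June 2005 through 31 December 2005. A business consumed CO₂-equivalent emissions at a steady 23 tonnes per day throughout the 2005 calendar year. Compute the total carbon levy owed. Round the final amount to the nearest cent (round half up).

1 January – 23 June 2005: 174 days × 23 tonnes/day = 4,002 tonnes at $29.72/tonne → $118,939.44
24 June – 31 December 2005: 191 days × 23 tonnes/day = 4,393 tonnes at $5.01/tonne → $22,008.93

$140,948.37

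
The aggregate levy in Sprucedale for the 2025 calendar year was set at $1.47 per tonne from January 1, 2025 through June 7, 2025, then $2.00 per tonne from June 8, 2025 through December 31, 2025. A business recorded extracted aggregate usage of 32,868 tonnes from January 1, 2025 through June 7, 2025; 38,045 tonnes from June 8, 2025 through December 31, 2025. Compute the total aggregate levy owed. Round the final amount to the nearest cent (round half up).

$124,405.96

January 1 – June 7, 2025: 32,868 tonnes at $1.47/tonne → $48,315.96
June 8 – December 31, 2025: 38,045 tonnes at $2.00/tonne → $76,090.00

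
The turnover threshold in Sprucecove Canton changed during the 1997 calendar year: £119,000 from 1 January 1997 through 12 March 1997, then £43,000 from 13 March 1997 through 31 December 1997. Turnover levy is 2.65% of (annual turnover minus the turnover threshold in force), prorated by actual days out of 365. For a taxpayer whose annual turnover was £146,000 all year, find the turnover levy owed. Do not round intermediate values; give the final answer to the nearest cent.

£2,337.74

1 January – 12 March 1997: 71 days, exemption £119,000 → (£146,000 − £119,000) × 2.65% × 71/365 = £139.1795
13 March – 31 December 1997: 294 days, exemption £43,000 → (£146,000 − £43,000) × 2.65% × 294/365 = £2,198.5562
Total = £2,337.7356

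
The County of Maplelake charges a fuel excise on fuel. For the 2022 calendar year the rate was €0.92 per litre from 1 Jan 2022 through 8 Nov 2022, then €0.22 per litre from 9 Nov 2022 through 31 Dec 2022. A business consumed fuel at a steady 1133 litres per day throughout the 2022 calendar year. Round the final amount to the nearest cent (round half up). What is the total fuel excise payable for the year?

€338,427.10

1 Jan – 8 Nov 2022: 312 days × 1133 litres/day = 353,496 litres at €0.92/litre → €325,216.32
9 Nov – 31 Dec 2022: 53 days × 1133 litres/day = 60,049 litres at €0.22/litre → €13,210.78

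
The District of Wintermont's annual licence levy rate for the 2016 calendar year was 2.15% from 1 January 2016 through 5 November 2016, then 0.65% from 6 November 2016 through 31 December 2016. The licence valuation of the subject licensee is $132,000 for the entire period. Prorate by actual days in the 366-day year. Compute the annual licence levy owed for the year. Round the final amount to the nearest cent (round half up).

$2,535.05

1 January – 5 November 2016: 310 days at 2.15% → $132,000 × 2.15% × 310/366 = $2,403.7705
6 November – 31 December 2016: 56 days at 0.65% → $132,000 × 0.65% × 56/366 = $131.2787
Total = $2,535.0492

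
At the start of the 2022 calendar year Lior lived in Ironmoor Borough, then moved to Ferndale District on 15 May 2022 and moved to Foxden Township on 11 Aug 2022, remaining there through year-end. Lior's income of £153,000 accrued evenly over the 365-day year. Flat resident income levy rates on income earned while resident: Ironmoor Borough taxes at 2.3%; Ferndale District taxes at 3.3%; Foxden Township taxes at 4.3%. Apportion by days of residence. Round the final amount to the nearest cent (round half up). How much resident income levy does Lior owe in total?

£5,086.73

Ironmoor Borough, 1 Jan – 14 May 2022: 134 days → £153,000 × 2.3% × 134/365 = £1,291.9068
Ferndale District, 15 May – 10 Aug 2022: 88 days → £153,000 × 3.3% × 88/365 = £1,217.2932
Foxden Township, 11 Aug – 31 Dec 2022: 143 days → £153,000 × 4.3% × 143/365 = £2,577.5260
Total = £5,086.7260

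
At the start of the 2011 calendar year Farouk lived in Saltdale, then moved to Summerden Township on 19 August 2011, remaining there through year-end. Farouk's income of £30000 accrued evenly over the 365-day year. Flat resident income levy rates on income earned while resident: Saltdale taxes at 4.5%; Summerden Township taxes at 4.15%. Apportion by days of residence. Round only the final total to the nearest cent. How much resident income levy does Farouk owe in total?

£1311.16

Saltdale, 1 January – 18 August 2011: 230 days → £30000 × 4.5% × 230/365 = £850.6849
Summerden Township, 19 August – 31 December 2011: 135 days → £30000 × 4.15% × 135/365 = £460.4795
Total = £1311.1644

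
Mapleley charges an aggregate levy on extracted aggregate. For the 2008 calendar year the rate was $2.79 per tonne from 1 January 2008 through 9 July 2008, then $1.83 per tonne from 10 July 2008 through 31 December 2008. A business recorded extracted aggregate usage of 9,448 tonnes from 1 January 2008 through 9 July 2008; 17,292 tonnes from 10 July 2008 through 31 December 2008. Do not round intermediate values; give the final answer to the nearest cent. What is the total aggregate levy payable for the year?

$58004.28

1 January – 9 July 2008: 9,448 tonnes at $2.79/tonne → $26359.92
10 July – 31 December 2008: 17,292 tonnes at $1.83/tonne → $31644.36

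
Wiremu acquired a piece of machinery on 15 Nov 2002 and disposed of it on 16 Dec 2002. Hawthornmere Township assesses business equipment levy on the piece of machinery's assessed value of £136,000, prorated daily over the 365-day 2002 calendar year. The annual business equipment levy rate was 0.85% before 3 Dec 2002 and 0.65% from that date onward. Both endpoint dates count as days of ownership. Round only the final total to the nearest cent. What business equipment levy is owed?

£90.92

15 Nov – 2 Dec 2002: 18 days at 0.85% → £136,000 × 0.85% × 18/365 = £57.0082
3 Dec – 16 Dec 2002: 14 days at 0.65% → £136,000 × 0.65% × 14/365 = £33.9068
Total = £90.9151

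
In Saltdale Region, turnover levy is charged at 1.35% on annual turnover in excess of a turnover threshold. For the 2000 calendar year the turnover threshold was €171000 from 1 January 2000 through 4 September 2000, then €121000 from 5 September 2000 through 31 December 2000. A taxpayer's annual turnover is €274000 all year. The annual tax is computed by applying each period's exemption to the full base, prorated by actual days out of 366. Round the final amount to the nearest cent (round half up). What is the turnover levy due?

€1608.12

1 January – 4 September 2000: 248 days, exemption €171000 → (€274000 − €171000) × 1.35% × 248/366 = €942.1967
5 September – 31 December 2000: 118 days, exemption €121000 → (€274000 − €121000) × 1.35% × 118/366 = €665.9262
Total = €1608.1230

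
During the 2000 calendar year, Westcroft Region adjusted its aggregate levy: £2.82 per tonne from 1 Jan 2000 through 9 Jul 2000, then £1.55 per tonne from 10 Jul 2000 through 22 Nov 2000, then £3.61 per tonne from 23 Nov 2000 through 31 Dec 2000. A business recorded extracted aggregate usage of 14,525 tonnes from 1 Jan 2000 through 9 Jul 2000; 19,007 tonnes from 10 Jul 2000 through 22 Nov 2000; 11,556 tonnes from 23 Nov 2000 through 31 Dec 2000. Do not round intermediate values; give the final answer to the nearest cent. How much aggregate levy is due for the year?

£112,138.51

1 Jan – 9 Jul 2000: 14,525 tonnes at £2.82/tonne → £40,960.50
10 Jul – 22 Nov 2000: 19,007 tonnes at £1.55/tonne → £29,460.85
23 Nov – 31 Dec 2000: 11,556 tonnes at £3.61/tonne → £41,717.16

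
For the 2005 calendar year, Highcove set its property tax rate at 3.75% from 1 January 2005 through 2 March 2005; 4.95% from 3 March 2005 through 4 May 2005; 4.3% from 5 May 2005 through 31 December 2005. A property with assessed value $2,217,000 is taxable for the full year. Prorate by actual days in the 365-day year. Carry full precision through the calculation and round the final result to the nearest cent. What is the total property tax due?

$95,780.47

1 January – 2 March 2005: 61 days at 3.75% → $2,217,000 × 3.75% × 61/365 = $13,894.2123
3 March – 4 May 2005: 63 days at 4.95% → $2,217,000 × 4.95% × 63/365 = $18,941.6836
5 May – 31 December 2005: 241 days at 4.3% → $2,217,000 × 4.3% × 241/365 = $62,944.5781
Total = $95,780.4740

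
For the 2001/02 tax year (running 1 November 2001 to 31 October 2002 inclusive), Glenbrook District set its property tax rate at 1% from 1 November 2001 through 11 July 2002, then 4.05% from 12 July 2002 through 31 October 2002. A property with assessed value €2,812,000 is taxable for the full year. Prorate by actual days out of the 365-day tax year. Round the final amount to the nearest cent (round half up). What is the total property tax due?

1 November 2001 – 11 July 2002: 253 days at 1% → €2,812,000 × 1% × 253/365 = €19,491.3973
12 July – 31 October 2002: 112 days at 4.05% → €2,812,000 × 4.05% × 112/365 = €34,945.8411
Total = €54,437.2384

€54,437.24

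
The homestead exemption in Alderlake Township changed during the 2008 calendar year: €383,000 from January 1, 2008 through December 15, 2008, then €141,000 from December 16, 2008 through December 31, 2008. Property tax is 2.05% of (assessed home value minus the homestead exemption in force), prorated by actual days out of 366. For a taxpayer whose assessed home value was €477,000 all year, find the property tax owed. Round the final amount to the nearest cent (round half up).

€2,143.87

January 1 – December 15, 2008: 350 days, exemption €383,000 → (€477,000 − €383,000) × 2.05% × 350/366 = €1,842.7596
December 16 – December 31, 2008: 16 days, exemption €141,000 → (€477,000 − €141,000) × 2.05% × 16/366 = €301.1148
Total = €2,143.8743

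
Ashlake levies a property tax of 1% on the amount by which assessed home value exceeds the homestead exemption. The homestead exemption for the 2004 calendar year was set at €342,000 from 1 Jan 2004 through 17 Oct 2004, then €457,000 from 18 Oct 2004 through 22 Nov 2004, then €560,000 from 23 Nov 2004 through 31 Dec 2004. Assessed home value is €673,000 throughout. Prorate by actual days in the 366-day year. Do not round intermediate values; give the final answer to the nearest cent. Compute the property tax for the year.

€2,964.59

1 Jan – 17 Oct 2004: 291 days, exemption €342,000 → (€673,000 − €342,000) × 1% × 291/366 = €2,631.7213
18 Oct – 22 Nov 2004: 36 days, exemption €457,000 → (€673,000 − €457,000) × 1% × 36/366 = €212.4590
23 Nov – 31 Dec 2004: 39 days, exemption €560,000 → (€673,000 − €560,000) × 1% × 39/366 = €120.4098
Total = €2,964.5902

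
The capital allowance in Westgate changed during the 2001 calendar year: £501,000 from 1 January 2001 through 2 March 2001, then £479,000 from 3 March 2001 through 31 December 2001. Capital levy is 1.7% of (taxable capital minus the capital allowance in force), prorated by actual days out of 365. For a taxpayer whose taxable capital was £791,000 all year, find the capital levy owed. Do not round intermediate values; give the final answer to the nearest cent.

£5,241.50

1 January – 2 March 2001: 61 days, exemption £501,000 → (£791,000 − £501,000) × 1.7% × 61/365 = £823.9178
3 March – 31 December 2001: 304 days, exemption £479,000 → (£791,000 − £479,000) × 1.7% × 304/365 = £4,417.5781
Total = £5,241.4959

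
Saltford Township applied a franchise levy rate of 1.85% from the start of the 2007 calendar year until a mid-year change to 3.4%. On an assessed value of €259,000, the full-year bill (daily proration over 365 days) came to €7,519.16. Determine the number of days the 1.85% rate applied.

Let d = days at the first rate; then 365 − d days at the second rate.
€259,000 × [1.85%·d + 3.4%·(365−d)] / 365 = €7,519.16
Solving gives d = 117, so the new rate took effect on 28 April 2007.

117 days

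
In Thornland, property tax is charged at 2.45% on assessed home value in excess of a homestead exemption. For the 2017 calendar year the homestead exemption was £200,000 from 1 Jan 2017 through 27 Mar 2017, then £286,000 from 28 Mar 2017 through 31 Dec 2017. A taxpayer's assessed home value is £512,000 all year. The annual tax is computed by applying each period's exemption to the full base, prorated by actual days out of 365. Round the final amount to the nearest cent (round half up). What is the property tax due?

£6,033.44

1 Jan – 27 Mar 2017: 86 days, exemption £200,000 → (£512,000 − £200,000) × 2.45% × 86/365 = £1,801.0521
28 Mar – 31 Dec 2017: 279 days, exemption £286,000 → (£512,000 − £286,000) × 2.45% × 279/365 = £4,232.3918
Total = £6,033.4438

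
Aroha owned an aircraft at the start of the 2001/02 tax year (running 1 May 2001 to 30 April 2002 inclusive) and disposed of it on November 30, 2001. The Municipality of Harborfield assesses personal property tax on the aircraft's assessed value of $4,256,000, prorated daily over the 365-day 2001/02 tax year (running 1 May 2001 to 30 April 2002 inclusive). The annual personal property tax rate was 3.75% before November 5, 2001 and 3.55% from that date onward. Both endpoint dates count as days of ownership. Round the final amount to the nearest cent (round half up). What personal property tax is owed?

May 1 – November 4, 2001: 188 days at 3.75% → $4,256,000 × 3.75% × 188/365 = $82,204.9315
November 5 – November 30, 2001: 26 days at 3.55% → $4,256,000 × 3.55% × 26/365 = $10,762.4329
Total = $92,967.3644

$92,967.36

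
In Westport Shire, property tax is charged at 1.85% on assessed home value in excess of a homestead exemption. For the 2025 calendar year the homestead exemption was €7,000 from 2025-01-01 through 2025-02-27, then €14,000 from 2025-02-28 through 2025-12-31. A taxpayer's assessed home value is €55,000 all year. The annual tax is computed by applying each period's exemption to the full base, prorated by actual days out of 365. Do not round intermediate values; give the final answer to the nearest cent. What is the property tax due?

2025-01-01 to 2025-02-27: 58 days, exemption €7,000 → (€55,000 − €7,000) × 1.85% × 58/365 = €141.1068
2025-02-28 to 2025-12-31: 307 days, exemption €14,000 → (€55,000 − €14,000) × 1.85% × 307/365 = €637.9712
Total = €779.0781

€779.08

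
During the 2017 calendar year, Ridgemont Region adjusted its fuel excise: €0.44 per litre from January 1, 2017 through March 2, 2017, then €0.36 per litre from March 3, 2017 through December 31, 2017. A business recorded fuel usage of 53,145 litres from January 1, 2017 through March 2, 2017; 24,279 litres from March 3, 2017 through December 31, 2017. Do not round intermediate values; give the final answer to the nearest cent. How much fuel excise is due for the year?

€32,124.24

January 1 – March 2, 2017: 53,145 litres at €0.44/litre → €23,383.80
March 3 – December 31, 2017: 24,279 litres at €0.36/litre → €8,740.44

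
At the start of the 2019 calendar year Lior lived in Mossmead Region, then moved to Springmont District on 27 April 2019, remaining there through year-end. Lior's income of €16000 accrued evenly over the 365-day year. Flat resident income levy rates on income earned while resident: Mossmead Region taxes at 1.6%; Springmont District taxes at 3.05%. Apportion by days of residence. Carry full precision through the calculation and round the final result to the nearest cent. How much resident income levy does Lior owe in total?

€414.27

Mossmead Region, 1 January – 26 April 2019: 116 days → €16000 × 1.6% × 116/365 = €81.3589
Springmont District, 27 April – 31 December 2019: 249 days → €16000 × 3.05% × 249/365 = €332.9096
Total = €414.2685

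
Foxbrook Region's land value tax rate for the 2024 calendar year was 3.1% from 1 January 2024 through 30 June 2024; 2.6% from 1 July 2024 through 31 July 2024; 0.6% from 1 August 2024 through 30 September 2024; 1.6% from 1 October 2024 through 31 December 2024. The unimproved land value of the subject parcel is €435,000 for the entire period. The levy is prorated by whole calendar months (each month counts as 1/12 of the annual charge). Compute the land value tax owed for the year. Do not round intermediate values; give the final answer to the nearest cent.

1 January – 30 June 2024: 6 months at 3.1% → €435,000 × 3.1% × 6/12 = €6,742.5000
1 July – 31 July 2024: 1 month at 2.6% → €435,000 × 2.6% × 1/12 = €942.5000
1 August – 30 September 2024: 2 months at 0.6% → €435,000 × 0.6% × 2/12 = €435.0000
1 October – 31 December 2024: 3 months at 1.6% → €435,000 × 1.6% × 3/12 = €1,740.0000
Total = €9,860.0000

€9,860.00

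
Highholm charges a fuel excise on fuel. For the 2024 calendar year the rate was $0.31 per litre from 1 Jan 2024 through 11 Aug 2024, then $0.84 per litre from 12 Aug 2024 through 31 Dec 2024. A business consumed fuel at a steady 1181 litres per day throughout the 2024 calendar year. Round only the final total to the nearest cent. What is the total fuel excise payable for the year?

1 Jan – 11 Aug 2024: 224 days × 1181 litres/day = 264,544 litres at $0.31/litre → $82,008.64
12 Aug – 31 Dec 2024: 142 days × 1181 litres/day = 167,702 litres at $0.84/litre → $140,869.68

$222,878.32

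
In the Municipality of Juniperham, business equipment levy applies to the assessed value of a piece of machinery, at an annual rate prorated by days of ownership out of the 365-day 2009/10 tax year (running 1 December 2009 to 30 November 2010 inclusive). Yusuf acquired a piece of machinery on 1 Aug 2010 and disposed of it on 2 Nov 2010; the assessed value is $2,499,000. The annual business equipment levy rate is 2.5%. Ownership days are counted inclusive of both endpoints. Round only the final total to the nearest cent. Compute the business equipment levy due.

Days held (1 Aug – 2 Nov 2010): 94 out of 365
Tax = $2,499,000 × 2.5% × 94/365 = $16,089.4521

$16,089.45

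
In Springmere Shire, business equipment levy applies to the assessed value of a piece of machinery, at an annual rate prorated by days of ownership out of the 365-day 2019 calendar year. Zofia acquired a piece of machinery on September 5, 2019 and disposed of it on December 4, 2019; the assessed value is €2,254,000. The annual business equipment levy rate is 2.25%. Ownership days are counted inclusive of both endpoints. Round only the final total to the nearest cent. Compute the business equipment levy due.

€12,644.01

Days held (September 5 – December 4, 2019): 91 out of 365
Tax = €2,254,000 × 2.25% × 91/365 = €12,644.0137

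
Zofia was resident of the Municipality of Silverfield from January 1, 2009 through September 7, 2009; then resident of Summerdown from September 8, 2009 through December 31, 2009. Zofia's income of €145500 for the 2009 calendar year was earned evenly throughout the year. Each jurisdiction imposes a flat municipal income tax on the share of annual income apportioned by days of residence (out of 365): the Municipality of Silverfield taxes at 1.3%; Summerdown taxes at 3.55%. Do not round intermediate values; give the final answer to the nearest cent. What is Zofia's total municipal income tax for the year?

The Municipality of Silverfield, January 1 – September 7, 2009: 250 days → €145500 × 1.3% × 250/365 = €1295.5479
Summerdown, September 8 – December 31, 2009: 115 days → €145500 × 3.55% × 115/365 = €1627.4075
Total = €2922.9555

€2922.96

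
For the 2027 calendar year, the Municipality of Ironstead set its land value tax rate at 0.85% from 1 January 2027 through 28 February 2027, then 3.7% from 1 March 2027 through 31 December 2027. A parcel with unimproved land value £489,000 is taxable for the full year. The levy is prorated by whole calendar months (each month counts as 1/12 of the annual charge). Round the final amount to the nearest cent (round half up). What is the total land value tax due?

£15,770.25

1 January – 28 February 2027: 2 months at 0.85% → £489,000 × 0.85% × 2/12 = £692.7500
1 March – 31 December 2027: 10 months at 3.7% → £489,000 × 3.7% × 10/12 = £15,077.5000
Total = £15,770.2500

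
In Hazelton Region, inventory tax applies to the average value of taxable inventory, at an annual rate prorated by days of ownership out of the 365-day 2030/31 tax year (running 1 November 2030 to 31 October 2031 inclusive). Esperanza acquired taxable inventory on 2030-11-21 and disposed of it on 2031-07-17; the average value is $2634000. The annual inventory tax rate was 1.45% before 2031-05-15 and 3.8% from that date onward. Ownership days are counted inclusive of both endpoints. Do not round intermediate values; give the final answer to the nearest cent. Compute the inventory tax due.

$35862.09

2030-11-21 to 2031-05-14: 175 days at 1.45% → $2634000 × 1.45% × 175/365 = $18311.7123
2031-05-15 to 2031-07-17: 64 days at 3.8% → $2634000 × 3.8% × 64/365 = $17550.3781
Total = $35862.0904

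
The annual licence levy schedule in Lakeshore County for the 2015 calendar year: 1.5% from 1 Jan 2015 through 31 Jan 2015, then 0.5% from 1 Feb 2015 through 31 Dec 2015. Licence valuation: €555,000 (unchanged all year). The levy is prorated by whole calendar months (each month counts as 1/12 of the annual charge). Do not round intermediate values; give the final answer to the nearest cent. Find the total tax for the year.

1 Jan – 31 Jan 2015: 1 month at 1.5% → €555,000 × 1.5% × 1/12 = €693.7500
1 Feb – 31 Dec 2015: 11 months at 0.5% → €555,000 × 0.5% × 11/12 = €2,543.7500
Total = €3,237.5000

€3,237.50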